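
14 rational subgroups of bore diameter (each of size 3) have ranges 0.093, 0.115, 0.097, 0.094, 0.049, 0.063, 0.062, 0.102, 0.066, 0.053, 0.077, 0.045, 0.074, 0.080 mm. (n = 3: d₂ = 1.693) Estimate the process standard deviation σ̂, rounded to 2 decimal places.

0.05

R̄ = (0.093 + 0.115 + 0.097 + 0.094 + 0.049 + 0.063 + 0.062 + 0.102 + 0.066 + 0.053 + 0.077 + 0.045 + 0.074 + 0.080) / 14 = 0.0764
σ̂ = R̄ / d₂ = 0.0764 / 1.693 = 0.0451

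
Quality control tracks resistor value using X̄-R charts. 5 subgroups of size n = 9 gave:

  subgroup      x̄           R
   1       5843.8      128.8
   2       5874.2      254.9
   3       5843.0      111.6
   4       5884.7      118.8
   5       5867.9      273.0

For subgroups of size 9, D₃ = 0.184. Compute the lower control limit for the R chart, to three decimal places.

R̄ = (128.8 + 254.9 + 111.6 + 118.8 + 273.0) / 5 = 887.1000 / 5 = 177.4200
LCL_R = D₃·R̄ = 0.184 × 177.4200 = 32.6453

32.645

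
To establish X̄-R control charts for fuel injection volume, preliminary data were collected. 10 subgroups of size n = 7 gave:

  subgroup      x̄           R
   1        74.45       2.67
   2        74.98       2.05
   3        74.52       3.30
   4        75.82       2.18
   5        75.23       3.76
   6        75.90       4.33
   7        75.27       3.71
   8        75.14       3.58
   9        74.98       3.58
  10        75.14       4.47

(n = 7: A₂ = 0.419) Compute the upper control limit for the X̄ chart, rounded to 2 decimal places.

X̄̄ = (74.45 + 74.98 + 74.52 + 75.82 + 75.23 + 75.90 + 75.27 + 75.14 + 74.98 + 75.14) / 10 = 751.4300 / 10 = 75.1430
R̄ = (2.67 + 2.05 + 3.30 + 2.18 + 3.76 + 4.33 + 3.71 + 3.58 + 3.58 + 4.47) / 10 = 33.6300 / 10 = 3.3630
UCL = X̄̄ + A₂·R̄ = 75.1430 + 0.419 × 3.3630 = 76.5521

76.55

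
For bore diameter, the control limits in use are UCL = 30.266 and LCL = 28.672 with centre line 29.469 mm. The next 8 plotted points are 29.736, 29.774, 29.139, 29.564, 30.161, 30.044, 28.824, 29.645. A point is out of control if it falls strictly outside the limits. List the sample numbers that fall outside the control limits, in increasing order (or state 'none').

All 8 points lie within [28.672, 30.266].

none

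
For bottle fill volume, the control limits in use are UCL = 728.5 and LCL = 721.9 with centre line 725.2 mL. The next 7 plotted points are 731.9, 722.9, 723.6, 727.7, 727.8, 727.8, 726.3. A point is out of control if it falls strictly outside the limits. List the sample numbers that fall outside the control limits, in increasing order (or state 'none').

Compare each point to [721.9, 728.5]: sample 1 = 731.9 > UCL.

1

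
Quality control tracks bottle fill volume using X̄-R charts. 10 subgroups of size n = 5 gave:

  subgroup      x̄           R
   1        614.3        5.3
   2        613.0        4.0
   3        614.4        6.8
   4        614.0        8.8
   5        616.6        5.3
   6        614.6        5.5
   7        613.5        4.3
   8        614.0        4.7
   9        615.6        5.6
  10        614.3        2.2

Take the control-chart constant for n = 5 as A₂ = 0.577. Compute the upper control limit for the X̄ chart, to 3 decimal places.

X̄̄ = (614.3 + 613.0 + 614.4 + 614.0 + 616.6 + 614.6 + 613.5 + 614.0 + 615.6 + 614.3) / 10 = 6144.3000 / 10 = 614.4300
R̄ = (5.3 + 4.0 + 6.8 + 8.8 + 5.3 + 5.5 + 4.3 + 4.7 + 5.6 + 2.2) / 10 = 52.5000 / 10 = 5.2500
UCL = X̄̄ + A₂·R̄ = 614.4300 + 0.577 × 5.2500 = 617.4593

617.459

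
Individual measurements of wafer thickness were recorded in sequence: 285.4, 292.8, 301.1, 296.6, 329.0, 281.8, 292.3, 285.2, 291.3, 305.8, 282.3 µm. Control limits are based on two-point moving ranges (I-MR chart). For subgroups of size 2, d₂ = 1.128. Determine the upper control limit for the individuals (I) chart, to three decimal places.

X̄ = (285.4 + 292.8 + 301.1 + 296.6 + 329.0 + 281.8 + 292.3 + 285.2 + 291.3 + 305.8 + 282.3) / 11 = 294.8727
Moving ranges: 7.4, 8.3, 4.5, 32.4, 47.2, 10.5, 7.1, 6.1, 14.5, 23.5; M̄R̄ = 161.5000 / 10 = 16.1500
UCL = X̄ + 3·M̄R̄/d₂ = 294.8727 + 3 × 16.1500 / 1.128 = 337.8249

337.825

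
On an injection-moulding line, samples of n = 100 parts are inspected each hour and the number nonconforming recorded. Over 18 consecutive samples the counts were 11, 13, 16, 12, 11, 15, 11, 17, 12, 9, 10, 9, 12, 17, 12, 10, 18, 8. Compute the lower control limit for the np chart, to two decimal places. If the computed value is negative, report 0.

p̄ = Σdᵢ / (k·n) = 223 / (18 × 100) = 0.12389
LCL = np̄ − 3·√(np̄(1−p̄)) = 12.3889 − 3 × 3.2945 = 2.5052

2.51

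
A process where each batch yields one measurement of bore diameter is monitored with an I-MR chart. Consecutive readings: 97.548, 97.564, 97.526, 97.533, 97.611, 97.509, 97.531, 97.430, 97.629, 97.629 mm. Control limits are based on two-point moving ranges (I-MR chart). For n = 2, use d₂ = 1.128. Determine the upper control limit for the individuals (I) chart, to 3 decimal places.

97.717

X̄ = (97.548 + 97.564 + 97.526 + 97.533 + 97.611 + 97.509 + 97.531 + 97.430 + 97.629 + 97.629) / 10 = 97.5510
Moving ranges: 0.016, 0.038, 0.007, 0.078, 0.102, 0.022, 0.101, 0.199, 0.000; M̄R̄ = 0.5630 / 9 = 0.0626
UCL = X̄ + 3·M̄R̄/d₂ = 97.5510 + 3 × 0.0626 / 1.128 = 97.7174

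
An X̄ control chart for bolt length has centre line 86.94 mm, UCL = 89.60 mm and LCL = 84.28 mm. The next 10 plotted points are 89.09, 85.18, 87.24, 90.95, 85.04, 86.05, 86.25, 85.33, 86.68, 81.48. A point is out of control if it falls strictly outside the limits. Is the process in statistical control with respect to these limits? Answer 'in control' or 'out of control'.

out of control

Compare each point to [84.28, 89.60]: sample 4 = 90.95 > UCL; sample 10 = 81.48 < LCL.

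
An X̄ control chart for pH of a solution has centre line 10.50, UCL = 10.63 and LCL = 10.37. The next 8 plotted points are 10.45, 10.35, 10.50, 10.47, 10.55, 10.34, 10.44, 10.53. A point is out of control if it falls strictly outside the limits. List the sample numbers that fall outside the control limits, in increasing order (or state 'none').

Compare each point to [10.37, 10.63]: sample 2 = 10.35 < LCL; sample 6 = 10.34 < LCL.

2, 6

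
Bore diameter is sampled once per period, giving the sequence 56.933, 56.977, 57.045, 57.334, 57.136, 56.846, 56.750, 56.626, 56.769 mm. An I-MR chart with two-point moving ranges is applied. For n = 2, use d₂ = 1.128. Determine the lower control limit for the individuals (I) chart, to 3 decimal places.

56.519

X̄ = (56.933 + 56.977 + 57.045 + 57.334 + 57.136 + 56.846 + 56.750 + 56.626 + 56.769) / 9 = 56.9351
Moving ranges: 0.044, 0.068, 0.289, 0.198, 0.290, 0.096, 0.124, 0.143; M̄R̄ = 1.2520 / 8 = 0.1565
LCL = X̄ − 3·M̄R̄/d₂ = 56.9351 − 3 × 0.1565 / 1.128 = 56.5189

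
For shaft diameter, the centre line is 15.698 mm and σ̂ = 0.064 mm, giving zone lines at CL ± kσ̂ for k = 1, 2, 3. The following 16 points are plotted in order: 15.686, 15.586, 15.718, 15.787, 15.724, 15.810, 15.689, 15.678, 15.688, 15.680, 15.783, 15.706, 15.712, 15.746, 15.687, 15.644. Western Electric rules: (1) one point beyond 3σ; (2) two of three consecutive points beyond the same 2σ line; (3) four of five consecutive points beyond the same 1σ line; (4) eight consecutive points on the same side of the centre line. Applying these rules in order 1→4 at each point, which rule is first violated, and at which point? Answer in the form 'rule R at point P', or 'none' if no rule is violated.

Zone of each point (C = within 1σ̂, B = 1σ̂–2σ̂, A = 2σ̂–3σ̂, * = beyond 3σ̂; sign = side of CL): 1:-C, 2:-B, 3:+C, 4:+B, 5:+C, 6:+B, 7:-C, 8:-C, 9:-C, 10:-C, 11:+B, 12:+C, 13:+C, 14:+C, 15:-C, 16:-C
No rule fires across all 16 points.

none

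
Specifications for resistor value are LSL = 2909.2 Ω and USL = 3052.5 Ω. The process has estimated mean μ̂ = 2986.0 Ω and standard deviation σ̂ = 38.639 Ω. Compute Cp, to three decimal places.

0.618

Cp = (USL − LSL) / (6σ̂) = (3052.5 − 2909.2) / (6 × 38.639) = 143.3000 / 231.8340 = 0.6181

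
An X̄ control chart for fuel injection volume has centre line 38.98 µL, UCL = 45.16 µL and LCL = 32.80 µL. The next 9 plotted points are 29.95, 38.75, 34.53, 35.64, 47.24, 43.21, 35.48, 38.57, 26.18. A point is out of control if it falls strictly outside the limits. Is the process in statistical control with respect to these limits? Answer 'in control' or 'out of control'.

out of control

Compare each point to [32.80, 45.16]: sample 1 = 29.95 < LCL; sample 5 = 47.24 > UCL; sample 9 = 26.18 < LCL.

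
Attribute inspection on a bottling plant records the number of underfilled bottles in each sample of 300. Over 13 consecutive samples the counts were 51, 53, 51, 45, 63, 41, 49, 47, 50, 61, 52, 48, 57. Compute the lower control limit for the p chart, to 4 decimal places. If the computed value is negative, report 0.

0.1060

p̄ = Σdᵢ / (k·n) = 668 / (13 × 300) = 0.17128
LCL = p̄ − 3·√(p̄(1−p̄)/n) = 0.17128 − 3 × 0.02175 = 0.10603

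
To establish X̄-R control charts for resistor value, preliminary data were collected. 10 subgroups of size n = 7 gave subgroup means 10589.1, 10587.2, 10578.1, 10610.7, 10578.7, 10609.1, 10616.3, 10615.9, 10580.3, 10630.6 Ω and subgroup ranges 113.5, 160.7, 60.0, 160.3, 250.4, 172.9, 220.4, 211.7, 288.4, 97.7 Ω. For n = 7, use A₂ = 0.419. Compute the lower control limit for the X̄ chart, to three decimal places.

X̄̄ = (10589.1 + 10587.2 + 10578.1 + 10610.7 + 10578.7 + 10609.1 + 10616.3 + 10615.9 + 10580.3 + 10630.6) / 10 = 105996.0000 / 10 = 10599.6000
R̄ = (113.5 + 160.7 + 60.0 + 160.3 + 250.4 + 172.9 + 220.4 + 211.7 + 288.4 + 97.7) / 10 = 1736.0000 / 10 = 173.6000
LCL = X̄̄ − A₂·R̄ = 10599.6000 − 0.419 × 173.6000 = 10526.8616

10526.862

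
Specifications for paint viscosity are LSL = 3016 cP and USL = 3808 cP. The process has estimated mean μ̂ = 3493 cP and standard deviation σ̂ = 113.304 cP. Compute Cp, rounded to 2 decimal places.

1.17

Cp = (USL − LSL) / (6σ̂) = (3808 − 3016) / (6 × 113.304) = 792.0000 / 679.8240 = 1.1650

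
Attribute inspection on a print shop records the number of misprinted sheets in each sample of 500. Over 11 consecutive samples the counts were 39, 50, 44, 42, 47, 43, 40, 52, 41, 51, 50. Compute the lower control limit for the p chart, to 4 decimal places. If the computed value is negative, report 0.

0.0522

p̄ = Σdᵢ / (k·n) = 499 / (11 × 500) = 0.09073
LCL = p̄ − 3·√(p̄(1−p̄)/n) = 0.09073 − 3 × 0.01284 = 0.05219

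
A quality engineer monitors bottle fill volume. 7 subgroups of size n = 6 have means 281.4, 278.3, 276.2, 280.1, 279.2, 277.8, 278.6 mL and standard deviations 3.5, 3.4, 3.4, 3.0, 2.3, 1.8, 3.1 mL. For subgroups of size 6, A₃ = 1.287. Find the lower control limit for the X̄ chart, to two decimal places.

275.03

X̄̄ = (281.4 + 278.3 + 276.2 + 280.1 + 279.2 + 277.8 + 278.6) / 7 = 278.8000
s̄ = (3.5 + 3.4 + 3.4 + 3.0 + 2.3 + 1.8 + 3.1) / 7 = 2.9286
LCL = X̄̄ − A₃·s̄ = 278.8000 − 1.287 × 2.9286 = 275.0309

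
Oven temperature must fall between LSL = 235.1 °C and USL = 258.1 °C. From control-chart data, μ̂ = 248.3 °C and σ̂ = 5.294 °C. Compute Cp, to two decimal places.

Cp = (USL − LSL) / (6σ̂) = (258.1 − 235.1) / (6 × 5.294) = 23.0000 / 31.7640 = 0.7241

0.72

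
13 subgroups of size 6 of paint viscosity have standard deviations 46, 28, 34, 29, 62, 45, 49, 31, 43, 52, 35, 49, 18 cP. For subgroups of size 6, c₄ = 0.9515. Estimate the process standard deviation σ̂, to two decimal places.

s̄ = (46 + 28 + 34 + 29 + 62 + 45 + 49 + 31 + 43 + 52 + 35 + 49 + 18) / 13 = 40.0769
σ̂ = s̄ / c₄ = 40.0769 / 0.9515 = 42.1197

42.12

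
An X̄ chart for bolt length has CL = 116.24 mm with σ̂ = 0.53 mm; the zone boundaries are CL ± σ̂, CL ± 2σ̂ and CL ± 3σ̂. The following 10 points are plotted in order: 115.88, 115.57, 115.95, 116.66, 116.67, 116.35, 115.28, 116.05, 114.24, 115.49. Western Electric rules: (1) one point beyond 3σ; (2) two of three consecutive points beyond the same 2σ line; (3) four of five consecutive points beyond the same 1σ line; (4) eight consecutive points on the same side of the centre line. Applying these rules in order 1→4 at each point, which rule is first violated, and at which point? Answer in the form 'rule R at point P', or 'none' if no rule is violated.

rule 1 at point 9

Zone of each point (C = within 1σ̂, B = 1σ̂–2σ̂, A = 2σ̂–3σ̂, * = beyond 3σ̂; sign = side of CL): 1:-C, 2:-B, 3:-C, 4:+C, 5:+C, 6:+C, 7:-B, 8:-C, 9:-*, 10:-B
Rule 1 (one point beyond the 3σ limits) is satisfied at point 9.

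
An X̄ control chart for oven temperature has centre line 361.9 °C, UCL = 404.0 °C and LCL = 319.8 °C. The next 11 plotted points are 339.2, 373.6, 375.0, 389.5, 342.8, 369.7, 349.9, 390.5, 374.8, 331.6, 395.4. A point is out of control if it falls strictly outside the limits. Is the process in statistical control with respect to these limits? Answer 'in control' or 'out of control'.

in control

All 11 points lie within [319.8, 404.0].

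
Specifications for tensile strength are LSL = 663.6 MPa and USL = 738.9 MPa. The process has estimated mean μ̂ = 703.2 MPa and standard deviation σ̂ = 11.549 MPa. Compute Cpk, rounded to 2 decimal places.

1.03

Cpu = (USL − μ̂) / (3σ̂) = (738.9 − 703.2) / (3 × 11.549) = 1.0304; Cpl = (μ̂ − LSL) / (3σ̂) = (703.2 − 663.6) / (3 × 11.549) = 1.1430; Cpk = min(Cpu, Cpl) = 1.0304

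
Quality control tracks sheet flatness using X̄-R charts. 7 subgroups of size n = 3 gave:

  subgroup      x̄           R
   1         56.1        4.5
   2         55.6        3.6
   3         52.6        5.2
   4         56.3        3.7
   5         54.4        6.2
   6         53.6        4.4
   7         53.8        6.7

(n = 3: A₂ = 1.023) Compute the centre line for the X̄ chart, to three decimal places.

54.629

X̄̄ = (56.1 + 55.6 + 52.6 + 56.3 + 54.4 + 53.6 + 53.8) / 7 = 382.4000 / 7 = 54.6286
CL = X̄̄ = 54.6286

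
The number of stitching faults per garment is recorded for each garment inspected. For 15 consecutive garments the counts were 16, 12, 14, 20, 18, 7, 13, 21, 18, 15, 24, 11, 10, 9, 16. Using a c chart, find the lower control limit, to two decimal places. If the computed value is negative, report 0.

3.34

c̄ = (16 + 12 + 14 + 20 + 18 + 7 + 13 + 21 + 18 + 15 + 24 + 11 + 10 + 9 + 16) / 15 = 224 / 15 = 14.9333
LCL = c̄ − 3√c̄ = 14.9333 − 3 × 3.8644 = 3.3402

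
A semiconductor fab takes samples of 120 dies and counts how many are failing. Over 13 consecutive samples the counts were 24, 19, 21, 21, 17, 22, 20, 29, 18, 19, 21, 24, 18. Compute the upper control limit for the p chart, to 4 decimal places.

p̄ = Σdᵢ / (k·n) = 273 / (13 × 120) = 0.17500
UCL = p̄ + 3·√(p̄(1−p̄)/n) = 0.17500 + 3 × √(0.17500×0.82500/120) = 0.17500 + 3 × 0.03469 = 0.27906

0.2791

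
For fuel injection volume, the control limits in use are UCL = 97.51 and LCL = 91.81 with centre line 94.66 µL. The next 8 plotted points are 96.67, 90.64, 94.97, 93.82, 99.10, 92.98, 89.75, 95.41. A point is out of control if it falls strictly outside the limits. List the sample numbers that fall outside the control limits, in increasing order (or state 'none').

2, 5, 7

Compare each point to [91.81, 97.51]: sample 2 = 90.64 < LCL; sample 5 = 99.10 > UCL; sample 7 = 89.75 < LCL.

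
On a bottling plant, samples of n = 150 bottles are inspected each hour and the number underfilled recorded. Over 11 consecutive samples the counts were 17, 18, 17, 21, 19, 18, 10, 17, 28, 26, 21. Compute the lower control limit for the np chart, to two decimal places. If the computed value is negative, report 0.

p̄ = Σdᵢ / (k·n) = 212 / (11 × 150) = 0.12848
LCL = np̄ − 3·√(np̄(1−p̄)) = 19.2727 − 3 × 4.0984 = 6.9777

6.98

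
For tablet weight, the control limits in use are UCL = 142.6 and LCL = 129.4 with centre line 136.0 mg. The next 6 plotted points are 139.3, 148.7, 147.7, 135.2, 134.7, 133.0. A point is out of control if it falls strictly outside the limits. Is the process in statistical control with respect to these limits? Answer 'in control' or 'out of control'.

out of control

Compare each point to [129.4, 142.6]: sample 2 = 148.7 > UCL; sample 3 = 147.7 > UCL.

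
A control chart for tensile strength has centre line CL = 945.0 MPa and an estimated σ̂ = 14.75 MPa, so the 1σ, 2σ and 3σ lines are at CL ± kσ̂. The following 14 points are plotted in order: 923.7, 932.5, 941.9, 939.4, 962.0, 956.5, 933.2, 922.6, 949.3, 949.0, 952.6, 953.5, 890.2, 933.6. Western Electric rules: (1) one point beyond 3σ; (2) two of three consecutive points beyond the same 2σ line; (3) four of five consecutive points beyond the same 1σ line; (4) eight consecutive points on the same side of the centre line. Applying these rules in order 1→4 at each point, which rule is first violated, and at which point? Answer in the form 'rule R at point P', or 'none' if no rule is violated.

Zone of each point (C = within 1σ̂, B = 1σ̂–2σ̂, A = 2σ̂–3σ̂, * = beyond 3σ̂; sign = side of CL): 1:-B, 2:-C, 3:-C, 4:-C, 5:+B, 6:+C, 7:-C, 8:-B, 9:+C, 10:+C, 11:+C, 12:+C, 13:-*, 14:-C
Rule 1 (one point beyond the 3σ limits) is satisfied at point 13.

rule 1 at point 13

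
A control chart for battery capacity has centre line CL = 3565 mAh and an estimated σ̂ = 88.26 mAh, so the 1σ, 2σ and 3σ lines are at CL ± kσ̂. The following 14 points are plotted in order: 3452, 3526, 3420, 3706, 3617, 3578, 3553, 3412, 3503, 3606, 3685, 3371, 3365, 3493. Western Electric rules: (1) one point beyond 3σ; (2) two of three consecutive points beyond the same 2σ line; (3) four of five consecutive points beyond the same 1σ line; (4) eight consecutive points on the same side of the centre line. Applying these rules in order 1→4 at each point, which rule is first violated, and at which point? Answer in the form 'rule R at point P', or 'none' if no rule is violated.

Zone of each point (C = within 1σ̂, B = 1σ̂–2σ̂, A = 2σ̂–3σ̂, * = beyond 3σ̂; sign = side of CL): 1:-B, 2:-C, 3:-B, 4:+B, 5:+C, 6:+C, 7:-C, 8:-B, 9:-C, 10:+C, 11:+B, 12:-A, 13:-A, 14:-C
Rule 2 (two of three consecutive points beyond the same 2σ limit) is satisfied at point 13.

rule 2 at point 13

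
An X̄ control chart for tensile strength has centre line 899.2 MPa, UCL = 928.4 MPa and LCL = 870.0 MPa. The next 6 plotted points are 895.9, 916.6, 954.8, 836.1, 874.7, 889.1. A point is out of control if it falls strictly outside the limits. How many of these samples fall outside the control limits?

2

Compare each point to [870.0, 928.4]: sample 3 = 954.8 > UCL; sample 4 = 836.1 < LCL.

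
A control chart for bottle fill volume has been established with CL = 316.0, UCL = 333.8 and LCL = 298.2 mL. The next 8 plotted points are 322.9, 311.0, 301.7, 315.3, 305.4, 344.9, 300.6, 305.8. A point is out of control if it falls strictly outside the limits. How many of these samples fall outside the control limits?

Compare each point to [298.2, 333.8]: sample 6 = 344.9 > UCL.

1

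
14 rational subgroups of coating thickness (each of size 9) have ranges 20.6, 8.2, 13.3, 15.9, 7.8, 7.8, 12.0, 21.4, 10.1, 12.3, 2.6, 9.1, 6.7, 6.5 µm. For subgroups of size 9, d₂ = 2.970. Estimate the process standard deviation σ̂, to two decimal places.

R̄ = (20.6 + 8.2 + 13.3 + 15.9 + 7.8 + 7.8 + 12.0 + 21.4 + 10.1 + 12.3 + 2.6 + 9.1 + 6.7 + 6.5) / 14 = 11.0214
σ̂ = R̄ / d₂ = 11.0214 / 2.970 = 3.7109

3.71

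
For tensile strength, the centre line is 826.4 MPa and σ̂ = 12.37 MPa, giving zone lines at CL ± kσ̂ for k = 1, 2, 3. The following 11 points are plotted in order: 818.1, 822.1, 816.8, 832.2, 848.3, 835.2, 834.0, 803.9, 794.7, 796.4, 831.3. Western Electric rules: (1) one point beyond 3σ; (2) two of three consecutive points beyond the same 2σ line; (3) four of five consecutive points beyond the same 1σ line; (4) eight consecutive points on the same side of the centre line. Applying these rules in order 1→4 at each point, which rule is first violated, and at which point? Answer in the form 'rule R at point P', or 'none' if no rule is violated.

Zone of each point (C = within 1σ̂, B = 1σ̂–2σ̂, A = 2σ̂–3σ̂, * = beyond 3σ̂; sign = side of CL): 1:-C, 2:-C, 3:-C, 4:+C, 5:+B, 6:+C, 7:+C, 8:-B, 9:-A, 10:-A, 11:+C
Rule 2 (two of three consecutive points beyond the same 2σ limit) is satisfied at point 10.

rule 2 at point 10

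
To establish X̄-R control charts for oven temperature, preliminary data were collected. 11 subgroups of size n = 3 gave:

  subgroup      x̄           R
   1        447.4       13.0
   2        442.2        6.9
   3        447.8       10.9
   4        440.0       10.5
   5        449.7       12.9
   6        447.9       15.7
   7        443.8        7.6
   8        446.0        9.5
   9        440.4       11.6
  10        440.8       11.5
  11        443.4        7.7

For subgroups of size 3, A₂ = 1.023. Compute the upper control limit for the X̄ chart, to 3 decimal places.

455.446

X̄̄ = (447.4 + 442.2 + 447.8 + 440.0 + 449.7 + 447.9 + 443.8 + 446.0 + 440.4 + 440.8 + 443.4) / 11 = 4889.4000 / 11 = 444.4909
R̄ = (13.0 + 6.9 + 10.9 + 10.5 + 12.9 + 15.7 + 7.6 + 9.5 + 11.6 + 11.5 + 7.7) / 11 = 117.8000 / 11 = 10.7091
UCL = X̄̄ + A₂·R̄ = 444.4909 + 1.023 × 10.7091 = 455.4463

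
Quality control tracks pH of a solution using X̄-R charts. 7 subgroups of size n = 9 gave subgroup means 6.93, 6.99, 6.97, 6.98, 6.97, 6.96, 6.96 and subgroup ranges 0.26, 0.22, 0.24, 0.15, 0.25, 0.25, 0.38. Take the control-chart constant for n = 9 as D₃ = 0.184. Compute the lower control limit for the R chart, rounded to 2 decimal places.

0.05

R̄ = (0.26 + 0.22 + 0.24 + 0.15 + 0.25 + 0.25 + 0.38) / 7 = 1.7500 / 7 = 0.2500
LCL_R = D₃·R̄ = 0.184 × 0.2500 = 0.0460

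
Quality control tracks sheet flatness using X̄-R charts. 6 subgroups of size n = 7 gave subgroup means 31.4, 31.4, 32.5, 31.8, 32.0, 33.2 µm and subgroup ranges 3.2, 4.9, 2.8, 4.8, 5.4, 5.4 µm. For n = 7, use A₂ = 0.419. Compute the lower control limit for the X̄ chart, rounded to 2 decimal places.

30.20

X̄̄ = (31.4 + 31.4 + 32.5 + 31.8 + 32.0 + 33.2) / 6 = 192.3000 / 6 = 32.0500
R̄ = (3.2 + 4.9 + 2.8 + 4.8 + 5.4 + 5.4) / 6 = 26.5000 / 6 = 4.4167
LCL = X̄̄ − A₂·R̄ = 32.0500 − 0.419 × 4.4167 = 30.1994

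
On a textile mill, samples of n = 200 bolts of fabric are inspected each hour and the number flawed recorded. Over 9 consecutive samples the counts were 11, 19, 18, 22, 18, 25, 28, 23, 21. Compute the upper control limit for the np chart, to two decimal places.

p̄ = Σdᵢ / (k·n) = 185 / (9 × 200) = 0.10278
UCL = np̄ + 3·√(np̄(1−p̄)) = 20.5556 + 3 × √(20.5556×0.89722) = 20.5556 + 3 × 4.2945 = 33.4391

33.44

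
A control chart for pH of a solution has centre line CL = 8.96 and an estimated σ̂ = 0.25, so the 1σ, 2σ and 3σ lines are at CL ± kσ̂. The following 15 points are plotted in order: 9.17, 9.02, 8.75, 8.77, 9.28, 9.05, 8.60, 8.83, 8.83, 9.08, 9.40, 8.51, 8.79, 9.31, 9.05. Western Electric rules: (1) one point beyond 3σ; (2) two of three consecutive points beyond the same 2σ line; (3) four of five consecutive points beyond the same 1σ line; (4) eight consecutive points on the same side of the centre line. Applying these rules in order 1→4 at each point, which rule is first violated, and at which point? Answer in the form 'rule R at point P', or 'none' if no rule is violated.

Zone of each point (C = within 1σ̂, B = 1σ̂–2σ̂, A = 2σ̂–3σ̂, * = beyond 3σ̂; sign = side of CL): 1:+C, 2:+C, 3:-C, 4:-C, 5:+B, 6:+C, 7:-B, 8:-C, 9:-C, 10:+C, 11:+B, 12:-B, 13:-C, 14:+B, 15:+C
No rule fires across all 15 points.

none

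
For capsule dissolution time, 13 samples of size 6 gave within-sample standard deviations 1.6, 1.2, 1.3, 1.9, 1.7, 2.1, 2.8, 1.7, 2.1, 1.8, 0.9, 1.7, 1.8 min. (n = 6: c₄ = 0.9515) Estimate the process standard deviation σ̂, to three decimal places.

1.827

s̄ = (1.6 + 1.2 + 1.3 + 1.9 + 1.7 + 2.1 + 2.8 + 1.7 + 2.1 + 1.8 + 0.9 + 1.7 + 1.8) / 13 = 1.7385
σ̂ = s̄ / c₄ = 1.7385 / 0.9515 = 1.8271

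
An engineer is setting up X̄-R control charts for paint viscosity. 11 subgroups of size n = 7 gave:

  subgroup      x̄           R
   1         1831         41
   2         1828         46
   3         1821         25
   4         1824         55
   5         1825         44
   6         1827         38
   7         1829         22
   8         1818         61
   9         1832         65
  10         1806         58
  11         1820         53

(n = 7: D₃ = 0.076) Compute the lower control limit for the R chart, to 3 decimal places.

R̄ = (41 + 46 + 25 + 55 + 44 + 38 + 22 + 61 + 65 + 58 + 53) / 11 = 508.0000 / 11 = 46.1818
LCL_R = D₃·R̄ = 0.076 × 46.1818 = 3.5098

3.510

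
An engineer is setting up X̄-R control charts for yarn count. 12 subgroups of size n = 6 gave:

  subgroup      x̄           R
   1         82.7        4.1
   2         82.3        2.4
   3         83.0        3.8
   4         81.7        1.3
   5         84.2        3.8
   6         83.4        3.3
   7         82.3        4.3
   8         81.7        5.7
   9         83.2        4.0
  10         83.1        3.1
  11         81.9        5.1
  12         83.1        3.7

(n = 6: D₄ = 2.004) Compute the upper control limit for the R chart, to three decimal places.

R̄ = (4.1 + 2.4 + 3.8 + 1.3 + 3.8 + 3.3 + 4.3 + 5.7 + 4.0 + 3.1 + 5.1 + 3.7) / 12 = 44.6000 / 12 = 3.7167
UCL_R = D₄·R̄ = 2.004 × 3.7167 = 7.4482

7.448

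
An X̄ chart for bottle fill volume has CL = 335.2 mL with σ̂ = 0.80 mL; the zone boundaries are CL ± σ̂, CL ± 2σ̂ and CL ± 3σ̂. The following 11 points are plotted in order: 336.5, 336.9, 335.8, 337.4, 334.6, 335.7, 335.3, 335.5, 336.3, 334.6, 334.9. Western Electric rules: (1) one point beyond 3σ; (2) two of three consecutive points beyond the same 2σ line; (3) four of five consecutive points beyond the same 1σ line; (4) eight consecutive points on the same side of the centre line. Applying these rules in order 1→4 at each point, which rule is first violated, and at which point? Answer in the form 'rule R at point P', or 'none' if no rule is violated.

Zone of each point (C = within 1σ̂, B = 1σ̂–2σ̂, A = 2σ̂–3σ̂, * = beyond 3σ̂; sign = side of CL): 1:+B, 2:+A, 3:+C, 4:+A, 5:-C, 6:+C, 7:+C, 8:+C, 9:+B, 10:-C, 11:-C
Rule 2 (two of three consecutive points beyond the same 2σ limit) is satisfied at point 4.

rule 2 at point 4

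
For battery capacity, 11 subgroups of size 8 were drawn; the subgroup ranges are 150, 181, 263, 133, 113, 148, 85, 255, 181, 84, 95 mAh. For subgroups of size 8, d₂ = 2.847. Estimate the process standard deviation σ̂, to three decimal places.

R̄ = (150 + 181 + 263 + 133 + 113 + 148 + 85 + 255 + 181 + 84 + 95) / 11 = 153.4545
σ̂ = R̄ / d₂ = 153.4545 / 2.847 = 53.9004

53.900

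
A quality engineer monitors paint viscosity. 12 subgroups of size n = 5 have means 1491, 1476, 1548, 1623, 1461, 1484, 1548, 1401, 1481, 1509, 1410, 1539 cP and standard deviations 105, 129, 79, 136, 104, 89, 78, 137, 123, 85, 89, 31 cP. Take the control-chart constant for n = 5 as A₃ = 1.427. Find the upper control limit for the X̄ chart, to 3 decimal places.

1638.500

X̄̄ = (1491 + 1476 + 1548 + 1623 + 1461 + 1484 + 1548 + 1401 + 1481 + 1509 + 1410 + 1539) / 12 = 1497.5833
s̄ = (105 + 129 + 79 + 136 + 104 + 89 + 78 + 137 + 123 + 85 + 89 + 31) / 12 = 98.7500
UCL = X̄̄ + A₃·s̄ = 1497.5833 + 1.427 × 98.7500 = 1638.4996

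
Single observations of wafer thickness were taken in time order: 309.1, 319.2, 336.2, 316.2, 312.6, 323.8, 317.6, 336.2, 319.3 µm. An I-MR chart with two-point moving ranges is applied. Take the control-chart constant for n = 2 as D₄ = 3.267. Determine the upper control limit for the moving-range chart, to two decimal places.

Moving ranges: 10.1, 17.0, 20.0, 3.6, 11.2, 6.2, 18.6, 16.9; M̄R̄ = 103.6000 / 8 = 12.9500
UCL_MR = D₄·M̄R̄ = 3.267 × 12.9500 = 42.3076

42.31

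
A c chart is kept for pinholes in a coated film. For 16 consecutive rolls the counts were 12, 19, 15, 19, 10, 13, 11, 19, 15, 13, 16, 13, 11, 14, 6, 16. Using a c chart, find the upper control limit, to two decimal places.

c̄ = (12 + 19 + 15 + 19 + 10 + 13 + 11 + 19 + 15 + 13 + 16 + 13 + 11 + 14 + 6 + 16) / 16 = 222 / 16 = 13.8750
UCL = c̄ + 3√c̄ = 13.8750 + 3 × √13.8750 = 13.8750 + 3 × 3.7249 = 25.0497

25.05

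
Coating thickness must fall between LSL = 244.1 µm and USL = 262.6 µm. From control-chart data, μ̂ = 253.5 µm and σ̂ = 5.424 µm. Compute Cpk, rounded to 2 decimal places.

Cpu = (USL − μ̂) / (3σ̂) = (262.6 − 253.5) / (3 × 5.424) = 0.5592; Cpl = (μ̂ − LSL) / (3σ̂) = (253.5 − 244.1) / (3 × 5.424) = 0.5777; Cpk = min(Cpu, Cpl) = 0.5592

0.56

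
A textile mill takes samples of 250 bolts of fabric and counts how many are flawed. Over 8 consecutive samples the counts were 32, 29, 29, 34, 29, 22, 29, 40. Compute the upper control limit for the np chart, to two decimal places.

46.02

p̄ = Σdᵢ / (k·n) = 244 / (8 × 250) = 0.12200
UCL = np̄ + 3·√(np̄(1−p̄)) = 30.5000 + 3 × √(30.5000×0.87800) = 30.5000 + 3 × 5.1748 = 46.0245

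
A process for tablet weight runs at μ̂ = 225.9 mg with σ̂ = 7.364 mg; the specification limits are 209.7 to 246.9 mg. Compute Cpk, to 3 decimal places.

Cpu = (USL − μ̂) / (3σ̂) = (246.9 − 225.9) / (3 × 7.364) = 0.9506; Cpl = (μ̂ − LSL) / (3σ̂) = (225.9 − 209.7) / (3 × 7.364) = 0.7333; Cpk = min(Cpu, Cpl) = 0.7333

0.733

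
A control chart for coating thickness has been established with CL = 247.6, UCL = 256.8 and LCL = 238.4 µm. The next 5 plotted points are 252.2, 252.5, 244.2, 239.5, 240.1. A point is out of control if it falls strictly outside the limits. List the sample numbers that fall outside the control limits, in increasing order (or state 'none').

none

All 5 points lie within [238.4, 256.8].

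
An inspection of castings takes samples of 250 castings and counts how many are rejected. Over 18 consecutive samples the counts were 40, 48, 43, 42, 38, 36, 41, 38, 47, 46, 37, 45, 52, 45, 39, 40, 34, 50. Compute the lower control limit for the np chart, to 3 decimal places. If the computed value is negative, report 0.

24.497

p̄ = Σdᵢ / (k·n) = 761 / (18 × 250) = 0.16911
LCL = np̄ − 3·√(np̄(1−p̄)) = 42.2778 − 3 × 5.9269 = 24.4971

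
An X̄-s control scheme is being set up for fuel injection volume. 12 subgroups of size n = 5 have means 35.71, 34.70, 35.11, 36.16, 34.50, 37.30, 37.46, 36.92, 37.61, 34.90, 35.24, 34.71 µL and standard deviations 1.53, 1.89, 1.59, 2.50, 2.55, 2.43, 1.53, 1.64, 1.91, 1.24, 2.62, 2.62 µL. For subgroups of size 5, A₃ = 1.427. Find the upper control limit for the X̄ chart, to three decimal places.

38.720

X̄̄ = (35.71 + 34.70 + 35.11 + 36.16 + 34.50 + 37.30 + 37.46 + 36.92 + 37.61 + 34.90 + 35.24 + 34.71) / 12 = 35.8600
s̄ = (1.53 + 1.89 + 1.59 + 2.50 + 2.55 + 2.43 + 1.53 + 1.64 + 1.91 + 1.24 + 2.62 + 2.62) / 12 = 2.0042
UCL = X̄̄ + A₃·s̄ = 35.8600 + 1.427 × 2.0042 = 38.7199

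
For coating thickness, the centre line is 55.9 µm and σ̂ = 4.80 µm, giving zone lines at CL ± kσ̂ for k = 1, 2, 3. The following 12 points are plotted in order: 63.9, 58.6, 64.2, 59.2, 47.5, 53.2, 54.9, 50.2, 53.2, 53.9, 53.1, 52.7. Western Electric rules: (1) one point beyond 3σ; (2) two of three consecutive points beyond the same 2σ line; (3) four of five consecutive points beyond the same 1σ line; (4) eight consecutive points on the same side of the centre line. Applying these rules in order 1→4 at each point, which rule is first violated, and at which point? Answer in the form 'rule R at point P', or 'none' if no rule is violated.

Zone of each point (C = within 1σ̂, B = 1σ̂–2σ̂, A = 2σ̂–3σ̂, * = beyond 3σ̂; sign = side of CL): 1:+B, 2:+C, 3:+B, 4:+C, 5:-B, 6:-C, 7:-C, 8:-B, 9:-C, 10:-C, 11:-C, 12:-C
Rule 4 (eight consecutive points on the same side of the centre line) is satisfied at point 12.

rule 4 at point 12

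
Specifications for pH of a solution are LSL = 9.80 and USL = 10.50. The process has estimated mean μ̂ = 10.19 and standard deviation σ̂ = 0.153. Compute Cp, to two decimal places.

Cp = (USL − LSL) / (6σ̂) = (10.50 − 9.80) / (6 × 0.153) = 0.7000 / 0.9180 = 0.7625

0.76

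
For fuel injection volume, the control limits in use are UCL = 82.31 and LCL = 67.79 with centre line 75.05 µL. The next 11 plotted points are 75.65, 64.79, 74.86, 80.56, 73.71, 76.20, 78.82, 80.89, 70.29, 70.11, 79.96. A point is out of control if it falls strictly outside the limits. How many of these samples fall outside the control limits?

Compare each point to [67.79, 82.31]: sample 2 = 64.79 < LCL.

1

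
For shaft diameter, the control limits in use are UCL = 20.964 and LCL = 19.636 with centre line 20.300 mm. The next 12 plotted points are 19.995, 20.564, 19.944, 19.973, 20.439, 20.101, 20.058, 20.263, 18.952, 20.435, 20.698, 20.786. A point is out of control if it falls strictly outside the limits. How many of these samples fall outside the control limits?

1

Compare each point to [19.636, 20.964]: sample 9 = 18.952 < LCL.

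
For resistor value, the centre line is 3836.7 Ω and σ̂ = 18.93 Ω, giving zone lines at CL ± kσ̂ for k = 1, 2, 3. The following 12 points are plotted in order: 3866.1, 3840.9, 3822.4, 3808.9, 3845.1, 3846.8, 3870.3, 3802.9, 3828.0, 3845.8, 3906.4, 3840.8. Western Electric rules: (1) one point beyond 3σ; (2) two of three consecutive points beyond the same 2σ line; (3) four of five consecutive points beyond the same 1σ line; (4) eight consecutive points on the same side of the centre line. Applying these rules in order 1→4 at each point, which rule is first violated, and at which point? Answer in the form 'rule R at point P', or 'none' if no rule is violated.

Zone of each point (C = within 1σ̂, B = 1σ̂–2σ̂, A = 2σ̂–3σ̂, * = beyond 3σ̂; sign = side of CL): 1:+B, 2:+C, 3:-C, 4:-B, 5:+C, 6:+C, 7:+B, 8:-B, 9:-C, 10:+C, 11:+*, 12:+C
Rule 1 (one point beyond the 3σ limits) is satisfied at point 11.

rule 1 at point 11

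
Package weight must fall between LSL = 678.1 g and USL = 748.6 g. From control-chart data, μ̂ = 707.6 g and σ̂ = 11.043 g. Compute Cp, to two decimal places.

1.06

Cp = (USL − LSL) / (6σ̂) = (748.6 − 678.1) / (6 × 11.043) = 70.5000 / 66.2580 = 1.0640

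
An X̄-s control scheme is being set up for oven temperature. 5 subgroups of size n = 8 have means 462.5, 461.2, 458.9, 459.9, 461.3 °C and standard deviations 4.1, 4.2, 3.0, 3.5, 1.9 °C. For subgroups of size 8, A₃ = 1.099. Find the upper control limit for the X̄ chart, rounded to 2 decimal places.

X̄̄ = (462.5 + 461.2 + 458.9 + 459.9 + 461.3) / 5 = 460.7600
s̄ = (4.1 + 4.2 + 3.0 + 3.5 + 1.9) / 5 = 3.3400
UCL = X̄̄ + A₃·s̄ = 460.7600 + 1.099 × 3.3400 = 464.4307

464.43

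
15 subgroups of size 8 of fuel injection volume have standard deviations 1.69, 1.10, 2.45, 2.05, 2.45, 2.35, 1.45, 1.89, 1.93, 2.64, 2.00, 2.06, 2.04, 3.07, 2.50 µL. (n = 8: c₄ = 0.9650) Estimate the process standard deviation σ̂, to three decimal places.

s̄ = (1.69 + 1.10 + 2.45 + 2.05 + 2.45 + 2.35 + 1.45 + 1.89 + 1.93 + 2.64 + 2.00 + 2.06 + 2.04 + 3.07 + 2.50) / 15 = 2.1113
σ̂ = s̄ / c₄ = 2.1113 / 0.9650 = 2.1879

2.188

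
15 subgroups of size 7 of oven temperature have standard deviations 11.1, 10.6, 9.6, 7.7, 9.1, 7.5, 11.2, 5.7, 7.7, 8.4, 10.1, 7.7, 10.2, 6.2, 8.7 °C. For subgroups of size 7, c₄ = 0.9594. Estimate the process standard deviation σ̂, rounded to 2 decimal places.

s̄ = (11.1 + 10.6 + 9.6 + 7.7 + 9.1 + 7.5 + 11.2 + 5.7 + 7.7 + 8.4 + 10.1 + 7.7 + 10.2 + 6.2 + 8.7) / 15 = 8.7667
σ̂ = s̄ / c₄ = 8.7667 / 0.9594 = 9.1377

9.14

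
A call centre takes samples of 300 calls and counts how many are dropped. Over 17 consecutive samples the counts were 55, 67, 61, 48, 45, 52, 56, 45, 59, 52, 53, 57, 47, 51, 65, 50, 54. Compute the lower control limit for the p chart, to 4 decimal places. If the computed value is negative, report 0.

p̄ = Σdᵢ / (k·n) = 917 / (17 × 300) = 0.17980
LCL = p̄ − 3·√(p̄(1−p̄)/n) = 0.17980 − 3 × 0.02217 = 0.11329

0.1133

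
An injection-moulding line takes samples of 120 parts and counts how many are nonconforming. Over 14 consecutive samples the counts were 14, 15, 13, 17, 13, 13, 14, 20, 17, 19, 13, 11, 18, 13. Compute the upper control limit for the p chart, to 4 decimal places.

p̄ = Σdᵢ / (k·n) = 210 / (14 × 120) = 0.12500
UCL = p̄ + 3·√(p̄(1−p̄)/n) = 0.12500 + 3 × √(0.12500×0.87500/120) = 0.12500 + 3 × 0.03019 = 0.21557

0.2156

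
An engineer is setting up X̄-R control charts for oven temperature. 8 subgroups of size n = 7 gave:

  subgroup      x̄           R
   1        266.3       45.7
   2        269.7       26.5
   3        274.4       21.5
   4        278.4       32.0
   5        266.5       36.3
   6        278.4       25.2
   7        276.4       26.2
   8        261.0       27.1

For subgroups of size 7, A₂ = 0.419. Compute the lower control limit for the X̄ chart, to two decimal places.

258.79

X̄̄ = (266.3 + 269.7 + 274.4 + 278.4 + 266.5 + 278.4 + 276.4 + 261.0) / 8 = 2171.1000 / 8 = 271.3875
R̄ = (45.7 + 26.5 + 21.5 + 32.0 + 36.3 + 25.2 + 26.2 + 27.1) / 8 = 240.5000 / 8 = 30.0625
LCL = X̄̄ − A₂·R̄ = 271.3875 − 0.419 × 30.0625 = 258.7913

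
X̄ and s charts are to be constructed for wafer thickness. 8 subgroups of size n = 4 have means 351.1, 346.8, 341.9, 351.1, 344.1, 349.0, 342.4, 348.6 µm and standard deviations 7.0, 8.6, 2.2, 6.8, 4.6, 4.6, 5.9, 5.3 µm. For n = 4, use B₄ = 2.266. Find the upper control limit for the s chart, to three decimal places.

12.746

s̄ = (7.0 + 8.6 + 2.2 + 6.8 + 4.6 + 4.6 + 5.9 + 5.3) / 8 = 5.6250
UCL_s = B₄·s̄ = 2.266 × 5.6250 = 12.7462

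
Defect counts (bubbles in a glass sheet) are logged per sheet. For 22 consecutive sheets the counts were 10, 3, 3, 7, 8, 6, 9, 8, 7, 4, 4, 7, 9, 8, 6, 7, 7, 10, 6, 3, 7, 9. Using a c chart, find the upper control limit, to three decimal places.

14.508

c̄ = (10 + 3 + 3 + 7 + 8 + 6 + 9 + 8 + 7 + 4 + 4 + 7 + 9 + 8 + 6 + 7 + 7 + 10 + 6 + 3 + 7 + 9) / 22 = 148 / 22 = 6.7273
UCL = c̄ + 3√c̄ = 6.7273 + 3 × √6.7273 = 6.7273 + 3 × 2.5937 = 14.5084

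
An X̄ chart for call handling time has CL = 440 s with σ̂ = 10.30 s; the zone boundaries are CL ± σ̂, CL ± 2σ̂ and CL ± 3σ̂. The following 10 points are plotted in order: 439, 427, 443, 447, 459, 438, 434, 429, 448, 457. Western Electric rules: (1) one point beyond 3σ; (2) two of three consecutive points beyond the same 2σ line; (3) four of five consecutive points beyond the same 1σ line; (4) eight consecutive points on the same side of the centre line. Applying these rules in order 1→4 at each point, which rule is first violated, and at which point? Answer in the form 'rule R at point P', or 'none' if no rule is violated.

none

Zone of each point (C = within 1σ̂, B = 1σ̂–2σ̂, A = 2σ̂–3σ̂, * = beyond 3σ̂; sign = side of CL): 1:-C, 2:-B, 3:+C, 4:+C, 5:+B, 6:-C, 7:-C, 8:-B, 9:+C, 10:+B
No rule fires across all 10 points.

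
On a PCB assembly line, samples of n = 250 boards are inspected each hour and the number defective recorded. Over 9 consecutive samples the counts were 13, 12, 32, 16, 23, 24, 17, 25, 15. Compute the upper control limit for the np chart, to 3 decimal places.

p̄ = Σdᵢ / (k·n) = 177 / (9 × 250) = 0.07867
UCL = np̄ + 3·√(np̄(1−p̄)) = 19.6667 + 3 × √(19.6667×0.92133) = 19.6667 + 3 × 4.2567 = 32.4368

32.437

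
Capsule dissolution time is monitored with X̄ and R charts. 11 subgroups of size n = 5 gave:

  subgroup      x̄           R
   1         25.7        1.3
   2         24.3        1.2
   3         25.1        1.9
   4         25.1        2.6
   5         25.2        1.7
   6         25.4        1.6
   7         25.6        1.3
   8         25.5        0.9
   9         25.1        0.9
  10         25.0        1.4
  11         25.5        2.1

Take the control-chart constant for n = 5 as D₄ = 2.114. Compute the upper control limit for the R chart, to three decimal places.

3.248

R̄ = (1.3 + 1.2 + 1.9 + 2.6 + 1.7 + 1.6 + 1.3 + 0.9 + 0.9 + 1.4 + 2.1) / 11 = 16.9000 / 11 = 1.5364
UCL_R = D₄·R̄ = 2.114 × 1.5364 = 3.2479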